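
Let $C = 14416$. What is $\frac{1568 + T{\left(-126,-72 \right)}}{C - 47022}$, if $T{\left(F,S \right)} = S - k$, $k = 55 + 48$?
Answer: $- \frac{199}{4658} \approx -0.042722$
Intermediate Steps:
$k = 103$
$T{\left(F,S \right)} = -103 + S$ ($T{\left(F,S \right)} = S - 103 = -103 + S$)
$\frac{1568 + T{\left(-126,-72 \right)}}{C - 47022} = \frac{1568 - 175}{14416 - 47022} = \frac{1568 - 175}{-32606} = 1393 \left(- \frac{1}{32606}\right) = - \frac{199}{4658}$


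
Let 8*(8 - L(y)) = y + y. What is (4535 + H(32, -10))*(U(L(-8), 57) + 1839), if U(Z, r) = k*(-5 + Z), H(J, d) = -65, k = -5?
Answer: 8108580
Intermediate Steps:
L(y) = 8 - y/4 (L(y) = 8 - (y + y)/8 = 8 - y/4)
U(Z, r) = 25 - 5*Z (U(Z, r) = -5*(-5 + Z) = 25 - 5*Z)
(4535 + H(32, -10))*(U(L(-8), 57) + 1839) = (4535 - 65)*((25 - 5*(8 - ¼*(-8))) + 1839) = 4470*((25 - 5*(8 + 2)) + 1839) = 4470*((25 - 5*10) + 1839) = 4470*((25 - 50) + 1839) = 4470*(-25 + 1839) = 4470*1814 = 8108580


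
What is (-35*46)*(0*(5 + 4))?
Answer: 0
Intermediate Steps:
(-35*46)*(0*(5 + 4)) = -0*9 = -1610*0 = 0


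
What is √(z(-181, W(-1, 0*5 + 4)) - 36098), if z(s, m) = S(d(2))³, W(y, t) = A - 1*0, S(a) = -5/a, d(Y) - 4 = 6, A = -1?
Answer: I*√577570/4 ≈ 190.0*I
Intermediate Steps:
d(Y) = 10 (d(Y) = 4 + 6 = 10)
W(y, t) = -1 (W(y, t) = -1 - 1*0 = -1 + 0 = -1)
z(s, m) = -⅛ (z(s, m) = (-5/10)³ = (-5*⅒)³ = (-½)³ = -⅛)
√(z(-181, W(-1, 0*5 + 4)) - 36098) = √(-⅛ - 36098) = √(-288785/8) = I*√577570/4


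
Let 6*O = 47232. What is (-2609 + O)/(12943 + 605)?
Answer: 5263/13548 ≈ 0.38847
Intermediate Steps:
O = 7872 (O = (⅙)*47232 = 7872)
(-2609 + O)/(12943 + 605) = (-2609 + 7872)/(12943 + 605) = 5263/13548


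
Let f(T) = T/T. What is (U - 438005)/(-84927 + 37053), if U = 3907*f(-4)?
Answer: 2149/237 ≈ 9.0675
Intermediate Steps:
f(T) = 1
U = 3907 (U = 3907*1 = 3907)
(U - 438005)/(-84927 + 37053) = (3907 - 438005)/(-84927 + 37053) = -434098/(-47874) = -434098*(-1/47874) = 2149/237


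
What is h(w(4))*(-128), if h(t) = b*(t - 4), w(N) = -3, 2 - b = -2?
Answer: 3584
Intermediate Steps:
b = 4 (b = 2 - 1*(-2) = 2 + 2 = 4)
h(t) = -16 + 4*t (h(t) = 4*(t - 4) = 4*(-4 + t) = -16 + 4*t)
h(w(4))*(-128) = (-16 + 4*(-3))*(-128) = (-16 - 12)*(-128) = -28*(-128) = 3584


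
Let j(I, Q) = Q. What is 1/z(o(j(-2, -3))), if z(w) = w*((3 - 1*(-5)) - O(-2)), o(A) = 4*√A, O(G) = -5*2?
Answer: -I*√3/216 ≈ -0.0080187*I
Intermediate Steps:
O(G) = -10
z(w) = 18*w (z(w) = w*((3 - 1*(-5)) - 1*(-10)) = w*((3 + 5) + 10) = w*(8 + 10) = w*18 = 18*w)
1/z(o(j(-2, -3))) = 1/(18*(4*√(-3))) = 1/(18*(4*(I*√3))) = 1/(18*(4*I*√3)) = 1/(72*I*√3) = -I*√3/216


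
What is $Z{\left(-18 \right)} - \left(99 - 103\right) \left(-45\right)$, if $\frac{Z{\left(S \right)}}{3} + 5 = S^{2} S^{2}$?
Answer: $314733$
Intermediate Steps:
$Z{\left(S \right)} = -15 + 3 S^{4}$ ($Z{\left(S \right)} = -15 + 3 S^{2} S^{2} = -15 + 3 S^{4}$)
$Z{\left(-18 \right)} - \left(99 - 103\right) \left(-45\right) = \left(-15 + 3 \left(-18\right)^{4}\right) - \left(99 - 103\right) \left(-45\right) = \left(-15 + 3 \cdot 104976\right) - \left(-4\right) \left(-45\right) = \left(-15 + 314928\right) - 180 = 314913 - 180 = 314733$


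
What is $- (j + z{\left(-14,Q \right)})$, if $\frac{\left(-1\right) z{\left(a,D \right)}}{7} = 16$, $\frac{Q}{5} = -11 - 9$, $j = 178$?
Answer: $-66$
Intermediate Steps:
$Q = -100$ ($Q = 5 \left(-11 - 9\right) = 5 \left(-20\right) = -100$)
$z{\left(a,D \right)} = -112$ ($z{\left(a,D \right)} = \left(-7\right) 16 = -112$)
$- (j + z{\left(-14,Q \right)}) = - (178 - 112) = \left(-1\right) 66 = -66$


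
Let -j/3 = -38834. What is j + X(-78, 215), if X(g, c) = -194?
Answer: 116308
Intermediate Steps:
j = 116502 (j = -3*(-38834) = 116502)
j + X(-78, 215) = 116502 - 194 = 116308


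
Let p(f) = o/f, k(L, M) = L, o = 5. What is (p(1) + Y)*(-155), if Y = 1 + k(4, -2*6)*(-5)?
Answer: 2170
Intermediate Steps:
Y = -19 (Y = 1 + 4*(-5) = 1 - 20 = -19)
p(f) = 5/f
(p(1) + Y)*(-155) = (5/1 - 19)*(-155) = (5*1 - 19)*(-155) = (5 - 19)*(-155) = -14*(-155) = 2170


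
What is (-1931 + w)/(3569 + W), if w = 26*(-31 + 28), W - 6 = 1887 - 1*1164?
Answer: -287/614 ≈ -0.46743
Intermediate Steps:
W = 729 (W = 6 + (1887 - 1*1164) = 6 + (1887 - 1164) = 6 + 723 = 729)
w = -78 (w = 26*(-3) = -78)
(-1931 + w)/(3569 + W) = (-1931 - 78)/(3569 + 729) = -2009/4298 = -2009*1/4298 = -287/614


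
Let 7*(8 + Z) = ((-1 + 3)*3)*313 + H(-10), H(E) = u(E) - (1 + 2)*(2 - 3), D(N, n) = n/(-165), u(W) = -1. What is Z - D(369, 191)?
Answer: 302297/1155 ≈ 261.73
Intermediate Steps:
D(N, n) = -n/165 (D(N, n) = n*(-1/165) = -n/165)
H(E) = 2 (H(E) = -1 - (1 + 2)*(2 - 3) = -1 - 3*(-1) = -1 - 1*(-3) = -1 + 3 = 2)
Z = 1824/7 (Z = -8 + (((-1 + 3)*3)*313 + 2)/7 = -8 + ((2*3)*313 + 2)/7 = -8 + (6*313 + 2)/7 = -8 + (1878 + 2)/7 = -8 + (⅐)*1880 = -8 + 1880/7 = 1824/7 ≈ 260.57)
Z - D(369, 191) = 1824/7 - (-1)*191/165 = 1824/7 - 1*(-191/165) = 1824/7 + 191/165 = 302297/1155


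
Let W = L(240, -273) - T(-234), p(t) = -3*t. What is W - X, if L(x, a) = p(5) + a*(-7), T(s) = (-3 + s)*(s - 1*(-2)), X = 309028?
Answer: -362116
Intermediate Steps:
T(s) = (-3 + s)*(2 + s) (T(s) = (-3 + s)*(s + 2) = (-3 + s)*(2 + s))
L(x, a) = -15 - 7*a (L(x, a) = -3*5 + a*(-7) = -15 - 7*a)
W = -53088 (W = (-15 - 7*(-273)) - (-6 + (-234)² - 1*(-234)) = (-15 + 1911) - (-6 + 54756 + 234) = 1896 - 1*54984 = 1896 - 54984 = -53088)
W - X = -53088 - 1*309028 = -53088 - 309028 = -362116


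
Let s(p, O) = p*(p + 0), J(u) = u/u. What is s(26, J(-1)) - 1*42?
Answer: 634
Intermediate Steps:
J(u) = 1
s(p, O) = p**2 (s(p, O) = p*p = p**2)
s(26, J(-1)) - 1*42 = 26**2 - 1*42 = 676 - 42 = 634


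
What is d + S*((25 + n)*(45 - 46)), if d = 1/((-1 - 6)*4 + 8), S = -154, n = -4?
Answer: 64679/20 ≈ 3233.9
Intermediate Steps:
d = -1/20 (d = 1/(-7*4 + 8) = 1/(-28 + 8) = 1/(-20) = -1/20 ≈ -0.050000)
d + S*((25 + n)*(45 - 46)) = -1/20 - 154*(25 - 4)*(45 - 46) = -1/20 - 3234*(-1) = -1/20 - 154*(-21) = -1/20 + 3234 = 64679/20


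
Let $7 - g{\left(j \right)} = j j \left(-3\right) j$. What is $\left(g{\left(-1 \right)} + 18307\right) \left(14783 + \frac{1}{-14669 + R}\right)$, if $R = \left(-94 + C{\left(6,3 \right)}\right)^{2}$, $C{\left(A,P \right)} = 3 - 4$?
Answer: $\frac{1527782881061}{5644} \approx 2.7069 \cdot 10^{8}$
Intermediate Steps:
$C{\left(A,P \right)} = -1$ ($C{\left(A,P \right)} = 3 - 4 = -1$)
$R = 9025$ ($R = \left(-94 - 1\right)^{2} = \left(-95\right)^{2} = 9025$)
$g{\left(j \right)} = 7 + 3 j^{3}$ ($g{\left(j \right)} = 7 - j j \left(-3\right) j = 7 - j^{2} \left(-3\right) j = 7 - - 3 j^{2} j = 7 - - 3 j^{3} = 7 + 3 j^{3}$)
$\left(g{\left(-1 \right)} + 18307\right) \left(14783 + \frac{1}{-14669 + R}\right) = \left(\left(7 + 3 \left(-1\right)^{3}\right) + 18307\right) \left(14783 + \frac{1}{-14669 + 9025}\right) = \left(\left(7 + 3 \left(-1\right)\right) + 18307\right) \left(14783 + \frac{1}{-5644}\right) = \left(\left(7 - 3\right) + 18307\right) \left(14783 - \frac{1}{5644}\right) = \left(4 + 18307\right) \frac{83435251}{5644} = 18311 \cdot \frac{83435251}{5644} = \frac{1527782881061}{5644}$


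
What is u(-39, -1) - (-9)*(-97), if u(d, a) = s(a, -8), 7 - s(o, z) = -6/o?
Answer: -872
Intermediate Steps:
s(o, z) = 7 + 6/o (s(o, z) = 7 - (-6)/o = 7 + 6/o)
u(d, a) = 7 + 6/a
u(-39, -1) - (-9)*(-97) = (7 + 6/(-1)) - (-9)*(-97) = (7 + 6*(-1)) - 1*873 = (7 - 6) - 873 = 1 - 873 = -872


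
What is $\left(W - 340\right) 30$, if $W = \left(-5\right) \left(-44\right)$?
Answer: $-3600$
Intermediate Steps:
$W = 220$
$\left(W - 340\right) 30 = \left(220 - 340\right) 30 = \left(-120\right) 30 = -3600$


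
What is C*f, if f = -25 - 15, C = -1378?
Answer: 55120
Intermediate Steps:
f = -40
C*f = -1378*(-40) = 55120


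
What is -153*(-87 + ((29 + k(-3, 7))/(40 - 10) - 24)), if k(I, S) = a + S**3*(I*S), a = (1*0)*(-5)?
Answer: 267852/5 ≈ 53570.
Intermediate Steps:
a = 0 (a = 0*(-5) = 0)
k(I, S) = I*S**4 (k(I, S) = 0 + S**3*(I*S) = 0 + I*S**4 = I*S**4)
-153*(-87 + ((29 + k(-3, 7))/(40 - 10) - 24)) = -153*(-87 + ((29 - 3*7**4)/(40 - 10) - 24)) = -153*(-87 + ((29 - 3*2401)/30 - 24)) = -153*(-87 + ((29 - 7203)*(1/30) - 24)) = -153*(-87 + (-7174*1/30 - 24)) = -153*(-87 + (-3587/15 - 24)) = -153*(-87 - 3947/15) = -153*(-5252/15) = 267852/5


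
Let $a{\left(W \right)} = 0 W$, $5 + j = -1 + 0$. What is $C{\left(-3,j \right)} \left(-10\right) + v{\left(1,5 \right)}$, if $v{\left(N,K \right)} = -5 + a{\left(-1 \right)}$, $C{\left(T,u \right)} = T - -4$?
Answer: $-15$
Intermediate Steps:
$j = -6$ ($j = -5 + \left(-1 + 0\right) = -5 - 1 = -6$)
$a{\left(W \right)} = 0$
$C{\left(T,u \right)} = 4 + T$ ($C{\left(T,u \right)} = T + 4 = 4 + T$)
$v{\left(N,K \right)} = -5$ ($v{\left(N,K \right)} = -5 + 0 = -5$)
$C{\left(-3,j \right)} \left(-10\right) + v{\left(1,5 \right)} = \left(4 - 3\right) \left(-10\right) - 5 = 1 \left(-10\right) - 5 = -10 - 5 = -15$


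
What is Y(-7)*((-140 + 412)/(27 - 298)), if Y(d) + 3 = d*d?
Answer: -12512/271 ≈ -46.170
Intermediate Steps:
Y(d) = -3 + d**2 (Y(d) = -3 + d*d = -3 + d**2)
Y(-7)*((-140 + 412)/(27 - 298)) = (-3 + (-7)**2)*((-140 + 412)/(27 - 298)) = (-3 + 49)*(272/(-271)) = 46*(272*(-1/271)) = 46*(-272/271) = -12512/271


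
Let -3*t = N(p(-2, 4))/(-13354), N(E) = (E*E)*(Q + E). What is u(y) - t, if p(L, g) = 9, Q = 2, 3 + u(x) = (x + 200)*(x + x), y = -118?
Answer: -23496997/1214 ≈ -19355.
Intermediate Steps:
u(x) = -3 + 2*x*(200 + x) (u(x) = -3 + (x + 200)*(x + x) = -3 + (200 + x)*(2*x) = -3 + 2*x*(200 + x))
N(E) = E²*(2 + E) (N(E) = (E*E)*(2 + E) = E²*(2 + E))
t = 27/1214 (t = -9²*(2 + 9)/(3*(-13354)) = -81*11*(-1)/(3*13354) = -297*(-1)/13354 = -⅓*(-81/1214) = 27/1214 ≈ 0.022241)
u(y) - t = (-3 + 2*(-118)² + 400*(-118)) - 1*27/1214 = (-3 + 2*13924 - 47200) - 27/1214 = (-3 + 27848 - 47200) - 27/1214 = -19355 - 27/1214 = -23496997/1214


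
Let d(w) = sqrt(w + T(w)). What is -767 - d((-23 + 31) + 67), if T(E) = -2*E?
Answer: -767 - 5*I*sqrt(3) ≈ -767.0 - 8.6602*I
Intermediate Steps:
d(w) = sqrt(-w) (d(w) = sqrt(w - 2*w) = sqrt(-w))
-767 - d((-23 + 31) + 67) = -767 - sqrt(-((-23 + 31) + 67)) = -767 - sqrt(-(8 + 67)) = -767 - sqrt(-1*75) = -767 - sqrt(-75) = -767 - 5*I*sqrt(3)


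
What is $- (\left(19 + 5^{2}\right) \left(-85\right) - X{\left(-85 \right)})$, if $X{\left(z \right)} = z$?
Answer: $3655$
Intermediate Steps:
$- (\left(19 + 5^{2}\right) \left(-85\right) - X{\left(-85 \right)}) = - (\left(19 + 5^{2}\right) \left(-85\right) - -85) = - (\left(19 + 25\right) \left(-85\right) + 85) = - (44 \left(-85\right) + 85) = - (-3740 + 85) = \left(-1\right) \left(-3655\right) = 3655$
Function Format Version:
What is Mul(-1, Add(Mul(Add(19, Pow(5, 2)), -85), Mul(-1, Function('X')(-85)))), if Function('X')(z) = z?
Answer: 3655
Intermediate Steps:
Mul(-1, Add(Mul(Add(19, Pow(5, 2)), -85), Mul(-1, Function('X')(-85)))) = Mul(-1, Add(Mul(Add(19, Pow(5, 2)), -85), Mul(-1, -85))) = Mul(-1, Add(Mul(Add(19, 25), -85), 85)) = Mul(-1, Add(Mul(44, -85), 85)) = Mul(-1, Add(-3740, 85)) = Mul(-1, -3655) = 3655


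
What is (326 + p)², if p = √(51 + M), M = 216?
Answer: (326 + √267)² ≈ 1.1720e+5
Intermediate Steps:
p = √267 (p = √(51 + 216) = √267 ≈ 16.340)
(326 + p)² = (326 + √267)²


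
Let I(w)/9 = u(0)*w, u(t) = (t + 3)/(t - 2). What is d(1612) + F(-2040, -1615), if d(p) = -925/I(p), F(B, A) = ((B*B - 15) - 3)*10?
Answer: 905643475765/21762 ≈ 4.1616e+7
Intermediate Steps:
u(t) = (3 + t)/(-2 + t)
I(w) = -27*w/2 (I(w) = 9*(((3 + 0)/(-2 + 0))*w) = 9*((3/(-2))*w) = 9*((-1/2*3)*w) = 9*(-3*w/2) = -27*w/2)
F(B, A) = -180 + 10*B**2 (F(B, A) = ((B**2 - 15) - 3)*10 = ((-15 + B**2) - 3)*10 = (-18 + B**2)*10 = -180 + 10*B**2)
d(p) = 1850/(27*p) (d(p) = -925*(-2/(27*p)) = -(-1850)/(27*p) = 1850/(27*p))
d(1612) + F(-2040, -1615) = (1850/27)/1612 + (-180 + 10*(-2040)**2) = (1850/27)*(1/1612) + (-180 + 10*4161600) = 925/21762 + (-180 + 41616000) = 925/21762 + 41615820 = 905643475765/21762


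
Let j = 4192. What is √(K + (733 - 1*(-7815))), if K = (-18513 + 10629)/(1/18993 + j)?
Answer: 2*√13543741428700175542/79618657 ≈ 92.445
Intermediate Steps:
K = -149740812/79618657 (K = (-18513 + 10629)/(1/18993 + 4192) = -7884/(1/18993 + 4192) = -7884/79618657/18993 = -7884*18993/79618657 = -149740812/79618657 ≈ -1.8807)
√(K + (733 - 1*(-7815))) = √(-149740812/79618657 + (733 - 1*(-7815))) = √(-149740812/79618657 + (733 + 7815)) = √(-149740812/79618657 + 8548) = √(680430539224/79618657) = 2*√13543741428700175542/79618657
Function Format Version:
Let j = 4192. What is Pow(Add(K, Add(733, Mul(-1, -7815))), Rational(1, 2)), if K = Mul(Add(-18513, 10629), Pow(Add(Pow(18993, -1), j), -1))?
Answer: Mul(Rational(2, 79618657), Pow(13543741428700175542, Rational(1, 2))) ≈ 92.445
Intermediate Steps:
K = Rational(-149740812, 79618657) (K = Mul(Add(-18513, 10629), Pow(Add(Pow(18993, -1), 4192), -1)) = Mul(-7884, Pow(Add(Rational(1, 18993), 4192), -1)) = Mul(-7884, Pow(Rational(79618657, 18993), -1)) = Mul(-7884, Rational(18993, 79618657)) = Rational(-149740812, 79618657) ≈ -1.8807)
Pow(Add(K, Add(733, Mul(-1, -7815))), Rational(1, 2)) = Pow(Add(Rational(-149740812, 79618657), Add(733, Mul(-1, -7815))), Rational(1, 2)) = Pow(Add(Rational(-149740812, 79618657), Add(733, 7815)), Rational(1, 2)) = Pow(Add(Rational(-149740812, 79618657), 8548), Rational(1, 2)) = Pow(Rational(680430539224, 79618657), Rational(1, 2)) = Mul(Rational(2, 79618657), Pow(13543741428700175542, Rational(1, 2)))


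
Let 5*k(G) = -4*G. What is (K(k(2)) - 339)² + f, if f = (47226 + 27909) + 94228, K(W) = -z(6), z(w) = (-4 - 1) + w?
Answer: 284963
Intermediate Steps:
z(w) = -5 + w
k(G) = -4*G/5 (k(G) = (-4*G)/5 = -4*G/5)
K(W) = -1 (K(W) = -(-5 + 6) = -1*1 = -1)
f = 169363 (f = 75135 + 94228 = 169363)
(K(k(2)) - 339)² + f = (-1 - 339)² + 169363 = (-340)² + 169363 = 115600 + 169363 = 284963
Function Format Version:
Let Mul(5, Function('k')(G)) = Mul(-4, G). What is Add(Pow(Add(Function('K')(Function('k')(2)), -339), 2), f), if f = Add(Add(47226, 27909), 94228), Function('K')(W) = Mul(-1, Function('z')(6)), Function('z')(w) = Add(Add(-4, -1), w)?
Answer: 284963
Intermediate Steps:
Function('z')(w) = Add(-5, w)
Function('k')(G) = Mul(Rational(-4, 5), G) (Function('k')(G) = Mul(Rational(1, 5), Mul(-4, G)) = Mul(Rational(-4, 5), G))
Function('K')(W) = -1 (Function('K')(W) = Mul(-1, Add(-5, 6)) = Mul(-1, 1) = -1)
f = 169363 (f = Add(75135, 94228) = 169363)
Add(Pow(Add(Function('K')(Function('k')(2)), -339), 2), f) = Add(Pow(Add(-1, -339), 2), 169363) = Add(Pow(-340, 2), 169363) = Add(115600, 169363) = 284963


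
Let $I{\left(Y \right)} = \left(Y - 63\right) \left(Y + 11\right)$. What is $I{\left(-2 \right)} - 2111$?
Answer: $-2696$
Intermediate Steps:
$I{\left(Y \right)} = \left(-63 + Y\right) \left(11 + Y\right)$
$I{\left(-2 \right)} - 2111 = \left(-693 + \left(-2\right)^{2} - -104\right) - 2111 = \left(-693 + 4 + 104\right) - 2111 = -585 - 2111 = -2696$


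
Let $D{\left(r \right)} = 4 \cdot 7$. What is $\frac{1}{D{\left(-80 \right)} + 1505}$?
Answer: $\frac{1}{1533} \approx 0.00065232$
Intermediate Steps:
$D{\left(r \right)} = 28$
$\frac{1}{D{\left(-80 \right)} + 1505} = \frac{1}{28 + 1505} = \frac{1}{1533}$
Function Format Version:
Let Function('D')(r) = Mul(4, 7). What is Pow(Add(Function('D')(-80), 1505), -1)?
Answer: Rational(1, 1533) ≈ 0.00065232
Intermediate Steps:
Function('D')(r) = 28
Pow(Add(Function('D')(-80), 1505), -1) = Pow(Add(28, 1505), -1) = Pow(1533, -1) = Rational(1, 1533)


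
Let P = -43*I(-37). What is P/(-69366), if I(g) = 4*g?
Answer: -3182/34683 ≈ -0.091745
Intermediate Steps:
P = 6364 (P = -172*(-37) = -43*(-148) = 6364)
P/(-69366) = 6364/(-69366) = 6364*(-1/69366) = -3182/34683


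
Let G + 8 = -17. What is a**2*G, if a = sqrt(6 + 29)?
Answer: -875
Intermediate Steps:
a = sqrt(35) ≈ 5.9161
G = -25 (G = -8 - 17 = -25)
a**2*G = (sqrt(35))**2*(-25) = 35*(-25) = -875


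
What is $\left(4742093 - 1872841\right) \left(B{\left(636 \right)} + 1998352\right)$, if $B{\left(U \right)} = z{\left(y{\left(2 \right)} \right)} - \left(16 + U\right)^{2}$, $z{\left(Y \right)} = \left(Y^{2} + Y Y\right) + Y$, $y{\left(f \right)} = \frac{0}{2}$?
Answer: $4514044970496$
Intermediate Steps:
$y{\left(f \right)} = 0$ ($y{\left(f \right)} = 0 \cdot \frac{1}{2} = 0$)
$z{\left(Y \right)} = Y + 2 Y^{2}$ ($z{\left(Y \right)} = \left(Y^{2} + Y^{2}\right) + Y = 2 Y^{2} + Y = Y + 2 Y^{2}$)
$B{\left(U \right)} = - \left(16 + U\right)^{2}$ ($B{\left(U \right)} = 0 \left(1 + 2 \cdot 0\right) - \left(16 + U\right)^{2} = 0 \left(1 + 0\right) - \left(16 + U\right)^{2} = 0 \cdot 1 - \left(16 + U\right)^{2} = 0 - \left(16 + U\right)^{2} = - \left(16 + U\right)^{2}$)
$\left(4742093 - 1872841\right) \left(B{\left(636 \right)} + 1998352\right) = \left(4742093 - 1872841\right) \left(- \left(16 + 636\right)^{2} + 1998352\right) = 2869252 \left(- 652^{2} + 1998352\right) = 2869252 \left(\left(-1\right) 425104 + 1998352\right) = 2869252 \left(-425104 + 1998352\right) = 2869252 \cdot 1573248 = 4514044970496$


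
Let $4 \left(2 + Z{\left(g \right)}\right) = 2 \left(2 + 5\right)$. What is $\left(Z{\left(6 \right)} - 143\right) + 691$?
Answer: $\frac{1099}{2} \approx 549.5$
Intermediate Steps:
$Z{\left(g \right)} = \frac{3}{2}$ ($Z{\left(g \right)} = -2 + \frac{2 \left(2 + 5\right)}{4} = -2 + \frac{2 \cdot 7}{4} = -2 + \frac{1}{4} \cdot 14 = -2 + \frac{7}{2} = \frac{3}{2}$)
$\left(Z{\left(6 \right)} - 143\right) + 691 = \left(\frac{3}{2} - 143\right) + 691 = - \frac{283}{2} + 691 = \frac{1099}{2}$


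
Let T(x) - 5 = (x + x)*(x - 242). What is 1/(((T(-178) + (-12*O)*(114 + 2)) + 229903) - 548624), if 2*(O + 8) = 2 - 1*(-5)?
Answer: -1/162932 ≈ -6.1375e-6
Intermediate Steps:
O = -9/2 (O = -8 + (2 - 1*(-5))/2 = -8 + (2 + 5)/2 = -8 + (½)*7 = -8 + 7/2 = -9/2 ≈ -4.5000)
T(x) = 5 + 2*x*(-242 + x) (T(x) = 5 + (x + x)*(x - 242) = 5 + (2*x)*(-242 + x) = 5 + 2*x*(-242 + x))
1/(((T(-178) + (-12*O)*(114 + 2)) + 229903) - 548624) = 1/((((5 - 484*(-178) + 2*(-178)²) + (-12*(-9/2))*(114 + 2)) + 229903) - 548624) = 1/((((5 + 86152 + 2*31684) + 54*116) + 229903) - 548624) = 1/((((5 + 86152 + 63368) + 6264) + 229903) - 548624) = 1/(((149525 + 6264) + 229903) - 548624) = 1/((155789 + 229903) - 548624) = 1/(385692 - 548624) = 1/(-162932) = -1/162932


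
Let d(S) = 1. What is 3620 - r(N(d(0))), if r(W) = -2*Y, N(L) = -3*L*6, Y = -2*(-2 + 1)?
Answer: 3624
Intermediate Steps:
Y = 2 (Y = -2*(-1) = 2)
N(L) = -18*L
r(W) = -4 (r(W) = -2*2 = -4)
3620 - r(N(d(0))) = 3620 - 1*(-4) = 3620 + 4 = 3624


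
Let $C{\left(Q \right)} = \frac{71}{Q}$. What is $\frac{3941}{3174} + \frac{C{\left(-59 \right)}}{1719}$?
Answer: $\frac{133158269}{107303418} \approx 1.241$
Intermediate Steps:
$\frac{3941}{3174} + \frac{C{\left(-59 \right)}}{1719} = \frac{3941}{3174} + \frac{71 \frac{1}{-59}}{1719} = 3941 \cdot \frac{1}{3174} + 71 \left(- \frac{1}{59}\right) \frac{1}{1719} = \frac{3941}{3174} - \frac{71}{101421} = \frac{133158269}{107303418}$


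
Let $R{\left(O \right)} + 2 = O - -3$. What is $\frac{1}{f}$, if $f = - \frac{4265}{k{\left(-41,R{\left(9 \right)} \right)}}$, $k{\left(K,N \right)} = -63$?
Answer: $\frac{63}{4265} \approx 0.014771$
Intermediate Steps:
$R{\left(O \right)} = 1 + O$ ($R{\left(O \right)} = -2 + \left(O - -3\right) = -2 + \left(O + 3\right) = -2 + \left(3 + O\right) = 1 + O$)
$f = \frac{4265}{63}$ ($f = - \frac{4265}{-63} = \left(-4265\right) \left(- \frac{1}{63}\right) = \frac{4265}{63} \approx 67.698$)
$\frac{1}{f} = \frac{1}{\frac{4265}{63}} = \frac{63}{4265}$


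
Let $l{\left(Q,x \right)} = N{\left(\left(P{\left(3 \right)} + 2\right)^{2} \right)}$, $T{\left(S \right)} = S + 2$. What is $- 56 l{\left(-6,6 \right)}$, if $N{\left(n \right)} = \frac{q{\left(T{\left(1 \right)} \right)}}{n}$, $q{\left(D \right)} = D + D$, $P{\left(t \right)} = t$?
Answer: $- \frac{336}{25} \approx -13.44$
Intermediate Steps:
$T{\left(S \right)} = 2 + S$
$q{\left(D \right)} = 2 D$
$N{\left(n \right)} = \frac{6}{n}$ ($N{\left(n \right)} = \frac{2 \left(2 + 1\right)}{n} = \frac{2 \cdot 3}{n} = \frac{6}{n}$)
$l{\left(Q,x \right)} = \frac{6}{25}$ ($l{\left(Q,x \right)} = \frac{6}{\left(3 + 2\right)^{2}} = \frac{6}{5^{2}} = \frac{6}{25}$)
$- 56 l{\left(-6,6 \right)} = \left(-56\right) \frac{6}{25} = - \frac{336}{25}$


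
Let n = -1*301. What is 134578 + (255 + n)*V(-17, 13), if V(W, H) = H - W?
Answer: 133198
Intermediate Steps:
n = -301
134578 + (255 + n)*V(-17, 13) = 134578 + (255 - 301)*(13 - 1*(-17)) = 134578 - 46*(13 + 17) = 134578 - 46*30 = 134578 - 1380 = 133198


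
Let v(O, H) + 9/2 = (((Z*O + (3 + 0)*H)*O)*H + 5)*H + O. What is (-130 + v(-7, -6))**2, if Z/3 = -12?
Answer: 13989921841/4 ≈ 3.4975e+9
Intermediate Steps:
Z = -36 (Z = 3*(-12) = -36)
v(O, H) = -9/2 + O + H*(5 + H*O*(-36*O + 3*H)) (v(O, H) = -9/2 + ((((-36*O + (3 + 0)*H)*O)*H + 5)*H + O) = -9/2 + ((((-36*O + 3*H)*O)*H + 5)*H + O) = -9/2 + (((O*(-36*O + 3*H))*H + 5)*H + O) = -9/2 + ((H*O*(-36*O + 3*H) + 5)*H + O) = -9/2 + ((5 + H*O*(-36*O + 3*H))*H + O) = -9/2 + (H*(5 + H*O*(-36*O + 3*H)) + O) = -9/2 + (O + H*(5 + H*O*(-36*O + 3*H))) = -9/2 + O + H*(5 + H*O*(-36*O + 3*H)))
(-130 + v(-7, -6))**2 = (-130 + (-9/2 - 7 + 5*(-6) - 36*(-6)**2*(-7)**2 + 3*(-7)*(-6)**3))**2 = (-130 + (-9/2 - 7 - 30 - 36*36*49 + 3*(-7)*(-216)))**2 = (-130 + (-9/2 - 7 - 30 - 63504 + 4536))**2 = (-130 - 118019/2)**2 = (-118279/2)**2 = 13989921841/4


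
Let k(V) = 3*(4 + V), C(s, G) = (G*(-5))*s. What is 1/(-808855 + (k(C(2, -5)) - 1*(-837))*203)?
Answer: -1/606058 ≈ -1.6500e-6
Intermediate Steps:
C(s, G) = -5*G*s (C(s, G) = (-5*G)*s = -5*G*s)
k(V) = 12 + 3*V
1/(-808855 + (k(C(2, -5)) - 1*(-837))*203) = 1/(-808855 + ((12 + 3*(-5*(-5)*2)) - 1*(-837))*203) = 1/(-808855 + ((12 + 3*50) + 837)*203) = 1/(-808855 + ((12 + 150) + 837)*203) = 1/(-808855 + (162 + 837)*203) = 1/(-808855 + 999*203) = 1/(-808855 + 202797) = 1/(-606058) = -1/606058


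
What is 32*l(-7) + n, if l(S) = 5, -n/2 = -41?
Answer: 242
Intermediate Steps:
n = 82 (n = -2*(-41) = 82)
32*l(-7) + n = 32*5 + 82 = 160 + 82 = 242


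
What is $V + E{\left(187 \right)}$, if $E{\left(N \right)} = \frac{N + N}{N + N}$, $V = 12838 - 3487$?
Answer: $9352$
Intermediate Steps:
$V = 9351$ ($V = 12838 - 3487 = 9351$)
$E{\left(N \right)} = 1$ ($E{\left(N \right)} = \frac{2 N}{2 N} = 2 N \frac{1}{2 N} = 1$)
$V + E{\left(187 \right)} = 9351 + 1 = 9352$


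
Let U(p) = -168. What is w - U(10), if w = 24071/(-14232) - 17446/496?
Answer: 28927919/220596 ≈ 131.14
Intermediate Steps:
w = -8132209/220596 (w = 24071*(-1/14232) - 17446*1/496 = -24071/14232 - 8723/248 = -8132209/220596 ≈ -36.865)
w - U(10) = -8132209/220596 - 1*(-168) = -8132209/220596 + 168 = 28927919/220596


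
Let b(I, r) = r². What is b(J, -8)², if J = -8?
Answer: 4096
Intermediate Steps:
b(J, -8)² = ((-8)²)² = 64² = 4096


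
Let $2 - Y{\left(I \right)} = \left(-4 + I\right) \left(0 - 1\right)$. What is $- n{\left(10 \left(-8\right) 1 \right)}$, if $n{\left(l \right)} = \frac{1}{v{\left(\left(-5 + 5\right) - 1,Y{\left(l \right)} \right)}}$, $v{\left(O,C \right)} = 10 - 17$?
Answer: $\frac{1}{7} \approx 0.14286$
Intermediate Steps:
$Y{\left(I \right)} = -2 + I$ ($Y{\left(I \right)} = 2 - \left(-4 + I\right) \left(0 - 1\right) = 2 - \left(-4 + I\right) \left(-1\right) = 2 - \left(4 - I\right) = 2 + \left(-4 + I\right) = -2 + I$)
$v{\left(O,C \right)} = -7$ ($v{\left(O,C \right)} = 10 - 17 = -7$)
$n{\left(l \right)} = - \frac{1}{7}$ ($n{\left(l \right)} = \frac{1}{-7} = - \frac{1}{7}$)
$- n{\left(10 \left(-8\right) 1 \right)} = \left(-1\right) \left(- \frac{1}{7}\right) = \frac{1}{7}$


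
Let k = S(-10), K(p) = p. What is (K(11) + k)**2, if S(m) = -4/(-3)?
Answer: 1369/9 ≈ 152.11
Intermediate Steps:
S(m) = 4/3 (S(m) = -4*(-1/3) = 4/3)
k = 4/3 ≈ 1.3333
(K(11) + k)**2 = (11 + 4/3)**2 = (37/3)**2 = 1369/9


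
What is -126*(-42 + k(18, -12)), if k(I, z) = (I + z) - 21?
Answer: 7182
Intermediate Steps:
k(I, z) = -21 + I + z
-126*(-42 + k(18, -12)) = -126*(-42 + (-21 + 18 - 12)) = -126*(-42 - 15) = -126*(-57) = 7182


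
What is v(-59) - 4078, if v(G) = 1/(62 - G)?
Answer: -493437/121 ≈ -4078.0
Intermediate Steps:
v(-59) - 4078 = -1/(-62 - 59) - 4078 = -1/(-121) - 4078 = -1*(-1/121) - 4078 = 1/121 - 4078 = -493437/121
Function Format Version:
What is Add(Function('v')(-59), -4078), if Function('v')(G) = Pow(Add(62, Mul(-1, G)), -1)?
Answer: Rational(-493437, 121) ≈ -4078.0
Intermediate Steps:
Add(Function('v')(-59), -4078) = Add(Mul(-1, Pow(Add(-62, -59), -1)), -4078) = Add(Mul(-1, Pow(-121, -1)), -4078) = Add(Mul(-1, Rational(-1, 121)), -4078) = Add(Rational(1, 121), -4078) = Rational(-493437, 121)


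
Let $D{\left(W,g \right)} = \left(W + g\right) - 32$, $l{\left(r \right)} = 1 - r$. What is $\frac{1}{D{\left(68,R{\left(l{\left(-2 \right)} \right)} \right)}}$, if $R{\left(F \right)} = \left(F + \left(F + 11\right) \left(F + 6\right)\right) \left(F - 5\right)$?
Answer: $- \frac{1}{222} \approx -0.0045045$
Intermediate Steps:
$R{\left(F \right)} = \left(-5 + F\right) \left(F + \left(6 + F\right) \left(11 + F\right)\right)$ ($R{\left(F \right)} = \left(F + \left(11 + F\right) \left(6 + F\right)\right) \left(-5 + F\right) = \left(F + \left(6 + F\right) \left(11 + F\right)\right) \left(-5 + F\right) = \left(-5 + F\right) \left(F + \left(6 + F\right) \left(11 + F\right)\right)$)
$D{\left(W,g \right)} = -32 + W + g$
$\frac{1}{D{\left(68,R{\left(l{\left(-2 \right)} \right)} \right)}} = \frac{1}{-32 + 68 - \left(330 - \left(1 - -2\right)^{3} - 13 \left(1 - -2\right)^{2} + 24 \left(1 - -2\right)\right)} = \frac{1}{-32 + 68 - \left(330 - \left(1 + 2\right)^{3} - 13 \left(1 + 2\right)^{2} + 24 \left(1 + 2\right)\right)} = \frac{1}{-32 + 68 + \left(-330 + 3^{3} - 72 + 13 \cdot 3^{2}\right)} = \frac{1}{-32 + 68 + \left(-330 + 27 - 72 + 13 \cdot 9\right)} = \frac{1}{-32 + 68 + \left(-330 + 27 - 72 + 117\right)} = \frac{1}{-32 + 68 - 258} = \frac{1}{-222} = - \frac{1}{222}$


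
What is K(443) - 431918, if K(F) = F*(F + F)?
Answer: -39420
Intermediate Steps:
K(F) = 2*F² (K(F) = F*(2*F) = 2*F²)
K(443) - 431918 = 2*443² - 431918 = 2*196249 - 431918 = 392498 - 431918 = -39420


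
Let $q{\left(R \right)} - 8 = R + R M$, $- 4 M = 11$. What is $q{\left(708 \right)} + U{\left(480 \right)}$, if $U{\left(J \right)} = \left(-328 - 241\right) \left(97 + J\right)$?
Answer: $-329544$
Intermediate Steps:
$M = - \frac{11}{4}$ ($M = \left(- \frac{1}{4}\right) 11 = - \frac{11}{4} \approx -2.75$)
$U{\left(J \right)} = -55193 - 569 J$ ($U{\left(J \right)} = - 569 \left(97 + J\right) = -55193 - 569 J$)
$q{\left(R \right)} = 8 - \frac{7 R}{4}$ ($q{\left(R \right)} = 8 + \left(R + R \left(- \frac{11}{4}\right)\right) = 8 + \left(R - \frac{11 R}{4}\right) = 8 - \frac{7 R}{4}$)
$q{\left(708 \right)} + U{\left(480 \right)} = \left(8 - 1239\right) - 328313 = -1231 - 328313 = -329544$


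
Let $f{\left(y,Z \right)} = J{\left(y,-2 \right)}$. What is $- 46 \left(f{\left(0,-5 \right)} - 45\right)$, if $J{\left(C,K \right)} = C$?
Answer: $2070$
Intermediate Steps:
$f{\left(y,Z \right)} = y$
$- 46 \left(f{\left(0,-5 \right)} - 45\right) = - 46 \left(0 - 45\right) = \left(-46\right) \left(-45\right) = 2070$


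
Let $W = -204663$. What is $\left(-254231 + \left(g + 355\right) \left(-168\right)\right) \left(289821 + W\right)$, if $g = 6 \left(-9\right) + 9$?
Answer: $-26084832138$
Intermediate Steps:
$g = -45$ ($g = -54 + 9 = -45$)
$\left(-254231 + \left(g + 355\right) \left(-168\right)\right) \left(289821 + W\right) = \left(-254231 + \left(-45 + 355\right) \left(-168\right)\right) \left(289821 - 204663\right) = \left(-254231 + 310 \left(-168\right)\right) 85158 = \left(-254231 - 52080\right) 85158 = \left(-306311\right) 85158 = -26084832138$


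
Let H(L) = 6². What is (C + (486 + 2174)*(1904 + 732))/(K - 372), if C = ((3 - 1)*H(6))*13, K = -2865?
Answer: -7012696/3237 ≈ -2166.4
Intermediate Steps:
H(L) = 36
C = 936 (C = ((3 - 1)*36)*13 = (2*36)*13 = 72*13 = 936)
(C + (486 + 2174)*(1904 + 732))/(K - 372) = (936 + (486 + 2174)*(1904 + 732))/(-2865 - 372) = (936 + 2660*2636)/(-3237) = (936 + 7011760)*(-1/3237) = 7012696*(-1/3237) = -7012696/3237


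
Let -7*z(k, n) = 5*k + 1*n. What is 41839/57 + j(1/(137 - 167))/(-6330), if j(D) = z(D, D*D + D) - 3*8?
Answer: 556168696399/757701000 ≈ 734.02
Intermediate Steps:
z(k, n) = -5*k/7 - n/7 (z(k, n) = -(5*k + 1*n)/7 = -(5*k + n)/7 = -(n + 5*k)/7 = -5*k/7 - n/7)
j(D) = -24 - 6*D/7 - D²/7 (j(D) = (-5*D/7 - (D*D + D)/7) - 3*8 = (-5*D/7 - (D² + D)/7) - 24 = (-5*D/7 - (D + D²)/7) - 24 = (-5*D/7 + (-D/7 - D²/7)) - 24 = (-6*D/7 - D²/7) - 24 = -24 - 6*D/7 - D²/7)
41839/57 + j(1/(137 - 167))/(-6330) = 41839/57 + (-24 - 6/(7*(137 - 167)) - 1/(7*(137 - 167)²))/(-6330) = 41839*(1/57) + (-24 - 6/7/(-30) - (1/(-30))²/7)*(-1/6330) = 41839/57 + (-24 - 6/7*(-1/30) - (-1/30)²/7)*(-1/6330) = 41839/57 + (-24 + 1/35 - ⅐*1/900)*(-1/6330) = 41839/57 + (-24 + 1/35 - 1/6300)*(-1/6330) = 41839/57 - 151021/6300*(-1/6330) = 41839/57 + 151021/39879000 = 556168696399/757701000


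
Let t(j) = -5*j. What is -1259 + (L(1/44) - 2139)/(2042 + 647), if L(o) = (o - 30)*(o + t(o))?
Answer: -1639592241/1301476 ≈ -1259.8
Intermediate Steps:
L(o) = -4*o*(-30 + o) (L(o) = (o - 30)*(o - 5*o) = (-30 + o)*(-4*o) = -4*o*(-30 + o))
-1259 + (L(1/44) - 2139)/(2042 + 647) = -1259 + (4*(30 - 1/44)/44 - 2139)/(2042 + 647) = -1259 + (4*(1/44)*(30 - 1*1/44) - 2139)/2689 = -1259 + (4*(1/44)*(30 - 1/44) - 2139)*(1/2689) = -1259 + (4*(1/44)*(1319/44) - 2139)*(1/2689) = -1259 + (1319/484 - 2139)*(1/2689) = -1259 - 1033957/484*1/2689 = -1259 - 1033957/1301476 = -1639592241/1301476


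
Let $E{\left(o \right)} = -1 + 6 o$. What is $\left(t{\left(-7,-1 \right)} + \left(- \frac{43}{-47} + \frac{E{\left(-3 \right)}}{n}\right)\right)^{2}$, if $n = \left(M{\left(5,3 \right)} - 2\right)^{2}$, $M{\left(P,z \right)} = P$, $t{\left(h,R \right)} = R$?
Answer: $\frac{863041}{178929} \approx 4.8234$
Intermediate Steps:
$n = 9$ ($n = \left(5 - 2\right)^{2} = 3^{2} = 9$)
$\left(t{\left(-7,-1 \right)} + \left(- \frac{43}{-47} + \frac{E{\left(-3 \right)}}{n}\right)\right)^{2} = \left(-1 + \left(- \frac{43}{-47} + \frac{-1 + 6 \left(-3\right)}{9}\right)\right)^{2} = \left(-1 + \left(\left(-43\right) \left(- \frac{1}{47}\right) + \left(-1 - 18\right) \frac{1}{9}\right)\right)^{2} = \left(-1 + \left(\frac{43}{47} - \frac{19}{9}\right)\right)^{2} = \left(-1 - \frac{506}{423}\right)^{2} = \left(- \frac{929}{423}\right)^{2} = \frac{863041}{178929}$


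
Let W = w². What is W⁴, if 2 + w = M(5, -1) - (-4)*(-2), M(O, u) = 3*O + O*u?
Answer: 0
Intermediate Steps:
w = 0 (w = -2 + (5*(3 - 1) - (-4)*(-2)) = -2 + (5*2 - 1*8) = -2 + (10 - 8) = -2 + 2 = 0)
W = 0 (W = 0² = 0)
W⁴ = 0⁴ = 0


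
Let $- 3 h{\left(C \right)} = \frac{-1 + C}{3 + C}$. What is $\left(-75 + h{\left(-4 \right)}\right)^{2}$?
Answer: $\frac{52900}{9} \approx 5877.8$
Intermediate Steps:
$h{\left(C \right)} = - \frac{-1 + C}{3 \left(3 + C\right)}$ ($h{\left(C \right)} = - \frac{\left(-1 + C\right) \frac{1}{3 + C}}{3} = - \frac{\frac{1}{3 + C} \left(-1 + C\right)}{3} = - \frac{-1 + C}{3 \left(3 + C\right)}$)
$\left(-75 + h{\left(-4 \right)}\right)^{2} = \left(-75 + \frac{1 - -4}{3 \left(3 - 4\right)}\right)^{2} = \left(-75 + \frac{1 + 4}{3 \left(-1\right)}\right)^{2} = \left(-75 + \frac{1}{3} \left(-1\right) 5\right)^{2} = \left(-75 - \frac{5}{3}\right)^{2} = \left(- \frac{230}{3}\right)^{2} = \frac{52900}{9}$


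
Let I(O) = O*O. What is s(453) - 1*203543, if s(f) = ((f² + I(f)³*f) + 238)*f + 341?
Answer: 1773313891152200674050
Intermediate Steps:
I(O) = O²
s(f) = 341 + f*(238 + f² + f⁷) (s(f) = ((f² + (f²)³*f) + 238)*f + 341 = ((f² + f⁶*f) + 238)*f + 341 = ((f² + f⁷) + 238)*f + 341 = (238 + f² + f⁷)*f + 341 = f*(238 + f² + f⁷) + 341 = 341 + f*(238 + f² + f⁷))
s(453) - 1*203543 = (341 + 453³ + 453⁸ + 238*453) - 1*203543 = (341 + 92959677 + 1773313891152107809761 + 107814) - 203543 = 1773313891152200877593 - 203543 = 1773313891152200674050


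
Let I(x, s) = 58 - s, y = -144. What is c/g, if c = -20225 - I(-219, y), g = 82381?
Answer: -20427/82381 ≈ -0.24796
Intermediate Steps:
c = -20427 (c = -20225 - (58 - 1*(-144)) = -20225 - (58 + 144) = -20225 - 1*202 = -20225 - 202 = -20427)
c/g = -20427/82381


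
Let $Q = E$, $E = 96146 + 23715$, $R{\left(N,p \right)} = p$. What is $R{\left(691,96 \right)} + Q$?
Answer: $119957$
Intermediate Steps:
$E = 119861$
$Q = 119861$
$R{\left(691,96 \right)} + Q = 96 + 119861 = 119957$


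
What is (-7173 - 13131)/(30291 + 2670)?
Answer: -6768/10987 ≈ -0.61600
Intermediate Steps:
(-7173 - 13131)/(30291 + 2670) = -20304/32961 = -20304*1/32961 = -6768/10987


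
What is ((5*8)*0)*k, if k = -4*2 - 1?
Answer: 0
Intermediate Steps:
k = -9 (k = -8 - 1 = -9)
((5*8)*0)*k = ((5*8)*0)*(-9) = (40*0)*(-9) = 0*(-9) = 0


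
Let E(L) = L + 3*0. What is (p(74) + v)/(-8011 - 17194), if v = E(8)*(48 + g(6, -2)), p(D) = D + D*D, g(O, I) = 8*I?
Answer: -5806/25205 ≈ -0.23035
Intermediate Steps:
p(D) = D + D²
E(L) = L (E(L) = L + 0 = L)
v = 256 (v = 8*(48 + 8*(-2)) = 8*(48 - 16) = 8*32 = 256)
(p(74) + v)/(-8011 - 17194) = (74*(1 + 74) + 256)/(-8011 - 17194) = (74*75 + 256)/(-25205) = (5550 + 256)*(-1/25205) = 5806*(-1/25205) = -5806/25205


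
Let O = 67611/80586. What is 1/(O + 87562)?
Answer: 26862/2352112981 ≈ 1.1420e-5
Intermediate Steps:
O = 22537/26862 (O = 67611*(1/80586) = 22537/26862 ≈ 0.83899)
1/(O + 87562) = 1/(22537/26862 + 87562) = 1/(2352112981/26862) = 26862/2352112981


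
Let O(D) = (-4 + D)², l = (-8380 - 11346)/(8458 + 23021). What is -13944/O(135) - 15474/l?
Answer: 597067985433/24179849 ≈ 24693.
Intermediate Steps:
l = -2818/4497 (l = -19726/31479 = -19726*1/31479 = -2818/4497 ≈ -0.62664)
-13944/O(135) - 15474/l = -13944/(-4 + 135)² - 15474/(-2818/4497) = -13944/(131²) - 15474*(-4497/2818) = -13944/17161 + 34793289/1409 = 597067985433/24179849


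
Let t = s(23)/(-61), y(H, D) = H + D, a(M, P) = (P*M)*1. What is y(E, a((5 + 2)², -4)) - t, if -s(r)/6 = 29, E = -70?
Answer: -16400/61 ≈ -268.85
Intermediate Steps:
s(r) = -174 (s(r) = -6*29 = -174)
a(M, P) = M*P (a(M, P) = (M*P)*1 = M*P)
y(H, D) = D + H
t = 174/61 (t = -174/(-61) = -174*(-1/61) = 174/61 ≈ 2.8525)
y(E, a((5 + 2)², -4)) - t = ((5 + 2)²*(-4) - 70) - 1*174/61 = (7²*(-4) - 70) - 174/61 = (49*(-4) - 70) - 174/61 = (-196 - 70) - 174/61 = -266 - 174/61 = -16400/61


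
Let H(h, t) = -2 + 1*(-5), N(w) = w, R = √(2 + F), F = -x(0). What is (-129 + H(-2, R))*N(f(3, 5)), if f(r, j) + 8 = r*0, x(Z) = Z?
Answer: 1088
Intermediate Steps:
f(r, j) = -8 (f(r, j) = -8 + r*0 = -8 + 0 = -8)
F = 0 (F = -1*0 = 0)
R = √2 (R = √(2 + 0) = √2 ≈ 1.4142)
H(h, t) = -7 (H(h, t) = -2 - 5 = -7)
(-129 + H(-2, R))*N(f(3, 5)) = (-129 - 7)*(-8) = -136*(-8) = 1088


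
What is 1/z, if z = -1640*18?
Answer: -1/29520 ≈ -3.3875e-5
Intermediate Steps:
z = -29520
1/z = 1/(-29520) = -1/29520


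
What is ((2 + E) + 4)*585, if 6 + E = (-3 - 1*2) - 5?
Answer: -5850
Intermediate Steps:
E = -16 (E = -6 + ((-3 - 1*2) - 5) = -6 + ((-3 - 2) - 5) = -6 + (-5 - 5) = -6 - 10 = -16)
((2 + E) + 4)*585 = ((2 - 16) + 4)*585 = (-14 + 4)*585 = -10*585 = -5850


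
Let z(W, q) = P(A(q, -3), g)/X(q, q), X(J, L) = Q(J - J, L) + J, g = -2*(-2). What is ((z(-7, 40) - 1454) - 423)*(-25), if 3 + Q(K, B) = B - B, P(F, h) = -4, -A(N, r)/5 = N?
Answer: 1736325/37 ≈ 46928.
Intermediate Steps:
A(N, r) = -5*N
g = 4
Q(K, B) = -3 (Q(K, B) = -3 + (B - B) = -3 + 0 = -3)
X(J, L) = -3 + J
z(W, q) = -4/(-3 + q)
((z(-7, 40) - 1454) - 423)*(-25) = ((-4/(-3 + 40) - 1454) - 423)*(-25) = ((-4/37 - 1454) - 423)*(-25) = (-53802/37 - 423)*(-25) = -69453/37*(-25) = 1736325/37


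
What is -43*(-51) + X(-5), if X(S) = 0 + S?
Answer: 2188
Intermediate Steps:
X(S) = S
-43*(-51) + X(-5) = -43*(-51) - 5 = 2193 - 5 = 2188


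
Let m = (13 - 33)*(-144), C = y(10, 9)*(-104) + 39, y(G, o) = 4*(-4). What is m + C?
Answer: 4583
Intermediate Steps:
y(G, o) = -16
C = 1703 (C = -16*(-104) + 39 = 1664 + 39 = 1703)
m = 2880 (m = -20*(-144) = 2880)
m + C = 2880 + 1703 = 4583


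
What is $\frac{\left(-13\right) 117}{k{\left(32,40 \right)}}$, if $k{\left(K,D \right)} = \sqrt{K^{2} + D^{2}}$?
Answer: $- \frac{1521 \sqrt{41}}{328} \approx -29.693$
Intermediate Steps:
$k{\left(K,D \right)} = \sqrt{D^{2} + K^{2}}$
$\frac{\left(-13\right) 117}{k{\left(32,40 \right)}} = \frac{\left(-13\right) 117}{\sqrt{40^{2} + 32^{2}}} = - \frac{1521}{\sqrt{1600 + 1024}} = - \frac{1521}{\sqrt{2624}} = - \frac{1521}{8 \sqrt{41}} = - 1521 \frac{\sqrt{41}}{328} = - \frac{1521 \sqrt{41}}{328}$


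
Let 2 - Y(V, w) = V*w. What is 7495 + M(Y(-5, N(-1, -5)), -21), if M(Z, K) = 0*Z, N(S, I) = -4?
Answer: 7495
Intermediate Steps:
Y(V, w) = 2 - V*w
M(Z, K) = 0
7495 + M(Y(-5, N(-1, -5)), -21) = 7495 + 0 = 7495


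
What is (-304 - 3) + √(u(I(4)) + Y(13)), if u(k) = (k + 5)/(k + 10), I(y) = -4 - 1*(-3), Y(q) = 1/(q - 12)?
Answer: -307 + √13/3 ≈ -305.80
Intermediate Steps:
Y(q) = 1/(-12 + q)
I(y) = -1 (I(y) = -4 + 3 = -1)
u(k) = (5 + k)/(10 + k)
(-304 - 3) + √(u(I(4)) + Y(13)) = (-304 - 3) + √((5 - 1)/(10 - 1) + 1/(-12 + 13)) = -307 + √(4/9 + 1/1) = -307 + √((⅑)*4 + 1) = -307 + √(4/9 + 1) = -307 + √(13/9) = -307 + √13/3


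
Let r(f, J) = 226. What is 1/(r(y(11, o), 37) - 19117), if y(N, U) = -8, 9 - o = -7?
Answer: -1/18891 ≈ -5.2935e-5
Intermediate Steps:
o = 16 (o = 9 - 1*(-7) = 9 + 7 = 16)
1/(r(y(11, o), 37) - 19117) = 1/(226 - 19117) = 1/(-18891) = -1/18891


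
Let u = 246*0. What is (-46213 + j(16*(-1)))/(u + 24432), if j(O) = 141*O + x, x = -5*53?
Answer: -24367/12216 ≈ -1.9947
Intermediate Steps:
x = -265
u = 0
j(O) = -265 + 141*O (j(O) = 141*O - 265 = -265 + 141*O)
(-46213 + j(16*(-1)))/(u + 24432) = (-46213 + (-265 + 141*(16*(-1))))/(0 + 24432) = (-46213 + (-265 + 141*(-16)))/24432 = (-46213 + (-265 - 2256))*(1/24432) = (-46213 - 2521)*(1/24432) = -48734*1/24432 = -24367/12216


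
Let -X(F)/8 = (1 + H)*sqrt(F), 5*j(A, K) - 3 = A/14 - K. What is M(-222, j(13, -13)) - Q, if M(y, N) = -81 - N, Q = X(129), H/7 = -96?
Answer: -5907/70 - 5368*sqrt(129) ≈ -61053.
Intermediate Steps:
H = -672 (H = 7*(-96) = -672)
j(A, K) = 3/5 - K/5 + A/70 (j(A, K) = 3/5 + (A/14 - K)/5 = 3/5 + (-K + A/14)/5 = 3/5 + (-K/5 + A/70) = 3/5 - K/5 + A/70)
X(F) = 5368*sqrt(F) (X(F) = -8*(1 - 672)*sqrt(F) = -(-5368)*sqrt(F) = 5368*sqrt(F))
Q = 5368*sqrt(129) ≈ 60969.
M(-222, j(13, -13)) - Q = (-81 - (3/5 - 1/5*(-13) + (1/70)*13)) - 5368*sqrt(129) = (-81 - (3/5 + 13/5 + 13/70)) - 5368*sqrt(129) = (-81 - 1*237/70) - 5368*sqrt(129) = (-81 - 237/70) - 5368*sqrt(129) = -5907/70 - 5368*sqrt(129)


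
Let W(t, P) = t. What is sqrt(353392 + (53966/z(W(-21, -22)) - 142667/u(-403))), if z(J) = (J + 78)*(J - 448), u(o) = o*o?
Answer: 11*sqrt(338979373086978687)/10773399 ≈ 594.47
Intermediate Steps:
u(o) = o**2
z(J) = (-448 + J)*(78 + J) (z(J) = (78 + J)*(-448 + J) = (-448 + J)*(78 + J))
sqrt(353392 + (53966/z(W(-21, -22)) - 142667/u(-403))) = sqrt(353392 + (53966/(-34944 + (-21)**2 - 370*(-21)) - 142667/((-403)**2))) = sqrt(353392 + (53966/(-34944 + 441 + 7770) - 142667/162409)) = sqrt(353392 + (53966/(-26733) - 142667*1/162409)) = sqrt(353392 + (53966*(-1/26733) - 142667/162409)) = sqrt(353392 + (-53966/26733 - 142667/162409)) = sqrt(353392 - 12578481005/4341679797) = sqrt(1534302328340419/4341679797) = 11*sqrt(338979373086978687)/10773399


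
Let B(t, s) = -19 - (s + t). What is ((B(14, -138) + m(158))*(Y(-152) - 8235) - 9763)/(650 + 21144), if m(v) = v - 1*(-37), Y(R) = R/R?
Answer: -2479963/21794 ≈ -113.79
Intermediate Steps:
Y(R) = 1
B(t, s) = -19 - s - t (B(t, s) = -19 + (-s - t) = -19 - s - t)
m(v) = 37 + v (m(v) = v + 37 = 37 + v)
((B(14, -138) + m(158))*(Y(-152) - 8235) - 9763)/(650 + 21144) = (((-19 - 1*(-138) - 1*14) + (37 + 158))*(1 - 8235) - 9763)/(650 + 21144) = (((-19 + 138 - 14) + 195)*(-8234) - 9763)/21794 = ((105 + 195)*(-8234) - 9763)*(1/21794) = (300*(-8234) - 9763)*(1/21794) = (-2470200 - 9763)*(1/21794) = -2479963*1/21794 = -2479963/21794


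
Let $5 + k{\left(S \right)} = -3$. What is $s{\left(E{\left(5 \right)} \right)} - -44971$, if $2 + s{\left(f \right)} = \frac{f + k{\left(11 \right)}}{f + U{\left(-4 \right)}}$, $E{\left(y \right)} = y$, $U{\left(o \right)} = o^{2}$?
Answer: $\frac{314782}{7} \approx 44969.0$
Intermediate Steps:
$k{\left(S \right)} = -8$ ($k{\left(S \right)} = -5 - 3 = -8$)
$s{\left(f \right)} = -2 + \frac{-8 + f}{16 + f}$ ($s{\left(f \right)} = -2 + \frac{f - 8}{f + \left(-4\right)^{2}} = -2 + \frac{-8 + f}{f + 16} = -2 + \frac{-8 + f}{16 + f}$)
$s{\left(E{\left(5 \right)} \right)} - -44971 = \frac{-40 - 5}{16 + 5} - -44971 = \frac{-40 - 5}{21} + 44971 = \frac{1}{21} \left(-45\right) + 44971 = - \frac{15}{7} + 44971 = \frac{314782}{7}$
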